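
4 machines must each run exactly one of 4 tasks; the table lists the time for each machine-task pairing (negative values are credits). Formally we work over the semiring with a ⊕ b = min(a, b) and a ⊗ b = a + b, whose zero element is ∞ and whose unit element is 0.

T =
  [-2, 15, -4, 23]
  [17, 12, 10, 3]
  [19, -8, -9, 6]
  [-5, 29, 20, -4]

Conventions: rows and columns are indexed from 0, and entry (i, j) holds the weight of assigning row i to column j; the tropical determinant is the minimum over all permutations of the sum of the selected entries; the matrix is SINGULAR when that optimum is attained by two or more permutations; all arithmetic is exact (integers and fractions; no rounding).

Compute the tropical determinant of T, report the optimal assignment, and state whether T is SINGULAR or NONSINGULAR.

σ = (0, 1, 2, 3): (-2) + 12 + (-9) + (-4) = -3
σ = (0, 1, 3, 2): (-2) + 12 + 6 + 20 = 36
σ = (0, 2, 1, 3): (-2) + 10 + (-8) + (-4) = -4
σ = (0, 2, 3, 1): (-2) + 10 + 6 + 29 = 43
σ = (0, 3, 1, 2): (-2) + 3 + (-8) + 20 = 13
σ = (0, 3, 2, 1): (-2) + 3 + (-9) + 29 = 21
σ = (1, 0, 2, 3): 15 + 17 + (-9) + (-4) = 19
σ = (1, 0, 3, 2): 15 + 17 + 6 + 20 = 58
σ = (1, 2, 0, 3): 15 + 10 + 19 + (-4) = 40
σ = (1, 2, 3, 0): 15 + 10 + 6 + (-5) = 26
σ = (1, 3, 0, 2): 15 + 3 + 19 + 20 = 57
σ = (1, 3, 2, 0): 15 + 3 + (-9) + (-5) = 4
σ = (2, 0, 1, 3): (-4) + 17 + (-8) + (-4) = 1
σ = (2, 0, 3, 1): (-4) + 17 + 6 + 29 = 48
σ = (2, 1, 0, 3): (-4) + 12 + 19 + (-4) = 23
σ = (2, 1, 3, 0): (-4) + 12 + 6 + (-5) = 9
σ = (2, 3, 0, 1): (-4) + 3 + 19 + 29 = 47
σ = (2, 3, 1, 0): (-4) + 3 + (-8) + (-5) = -14
σ = (3, 0, 1, 2): 23 + 17 + (-8) + 20 = 52
σ = (3, 0, 2, 1): 23 + 17 + (-9) + 29 = 60
σ = (3, 1, 0, 2): 23 + 12 + 19 + 20 = 74
σ = (3, 1, 2, 0): 23 + 12 + (-9) + (-5) = 21
σ = (3, 2, 0, 1): 23 + 10 + 19 + 29 = 81
σ = (3, 2, 1, 0): 23 + 10 + (-8) + (-5) = 20
Optimal value attained by: σ = (2, 3, 1, 0).
Answer: det⊕(T) = -14; verdict: NONSINGULAR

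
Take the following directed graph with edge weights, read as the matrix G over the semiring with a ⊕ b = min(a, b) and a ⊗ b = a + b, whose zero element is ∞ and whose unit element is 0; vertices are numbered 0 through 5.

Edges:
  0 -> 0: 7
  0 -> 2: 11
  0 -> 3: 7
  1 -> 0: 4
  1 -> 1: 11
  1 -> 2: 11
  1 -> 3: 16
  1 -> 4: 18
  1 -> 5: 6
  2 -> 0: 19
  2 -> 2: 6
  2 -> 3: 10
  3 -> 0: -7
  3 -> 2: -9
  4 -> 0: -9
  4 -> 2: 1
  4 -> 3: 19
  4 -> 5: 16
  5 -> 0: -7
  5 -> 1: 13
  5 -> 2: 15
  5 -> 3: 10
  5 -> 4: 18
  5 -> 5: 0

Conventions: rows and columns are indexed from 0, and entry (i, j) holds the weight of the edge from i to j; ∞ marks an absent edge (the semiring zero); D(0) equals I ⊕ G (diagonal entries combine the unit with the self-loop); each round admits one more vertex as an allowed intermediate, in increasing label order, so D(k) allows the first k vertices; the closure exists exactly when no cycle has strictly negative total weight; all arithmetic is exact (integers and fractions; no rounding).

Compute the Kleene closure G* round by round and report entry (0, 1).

D(0):
  [0, ∞, 11, 7, ∞, ∞]
  [4, 0, 11, 16, 18, 6]
  [19, ∞, 0, 10, ∞, ∞]
  [-7, ∞, -9, 0, ∞, ∞]
  [-9, ∞, 1, 19, 0, 16]
  [-7, 13, 15, 10, 18, 0]
D(1):
  [0, ∞, 11, 7, ∞, ∞]
  [4, 0, 11, 11, 18, 6]
  [19, ∞, 0, 10, ∞, ∞]
  [-7, ∞, -9, 0, ∞, ∞]
  [-9, ∞, 1, -2, 0, 16]
  [-7, 13, 4, 0, 18, 0]
D(2):
  [0, ∞, 11, 7, ∞, ∞]
  [4, 0, 11, 11, 18, 6]
  [19, ∞, 0, 10, ∞, ∞]
  [-7, ∞, -9, 0, ∞, ∞]
  [-9, ∞, 1, -2, 0, 16]
  [-7, 13, 4, 0, 18, 0]
D(3):
  [0, ∞, 11, 7, ∞, ∞]
  [4, 0, 11, 11, 18, 6]
  [19, ∞, 0, 10, ∞, ∞]
  [-7, ∞, -9, 0, ∞, ∞]
  [-9, ∞, 1, -2, 0, 16]
  [-7, 13, 4, 0, 18, 0]
D(4):
  [0, ∞, -2, 7, ∞, ∞]
  [4, 0, 2, 11, 18, 6]
  [3, ∞, 0, 10, ∞, ∞]
  [-7, ∞, -9, 0, ∞, ∞]
  [-9, ∞, -11, -2, 0, 16]
  [-7, 13, -9, 0, 18, 0]
D(5):
  [0, ∞, -2, 7, ∞, ∞]
  [4, 0, 2, 11, 18, 6]
  [3, ∞, 0, 10, ∞, ∞]
  [-7, ∞, -9, 0, ∞, ∞]
  [-9, ∞, -11, -2, 0, 16]
  [-7, 13, -9, 0, 18, 0]
D(6):
  [0, ∞, -2, 7, ∞, ∞]
  [-1, 0, -3, 6, 18, 6]
  [3, ∞, 0, 10, ∞, ∞]
  [-7, ∞, -9, 0, ∞, ∞]
  [-9, 29, -11, -2, 0, 16]
  [-7, 13, -9, 0, 18, 0]
Answer: G*[0][1] = ∞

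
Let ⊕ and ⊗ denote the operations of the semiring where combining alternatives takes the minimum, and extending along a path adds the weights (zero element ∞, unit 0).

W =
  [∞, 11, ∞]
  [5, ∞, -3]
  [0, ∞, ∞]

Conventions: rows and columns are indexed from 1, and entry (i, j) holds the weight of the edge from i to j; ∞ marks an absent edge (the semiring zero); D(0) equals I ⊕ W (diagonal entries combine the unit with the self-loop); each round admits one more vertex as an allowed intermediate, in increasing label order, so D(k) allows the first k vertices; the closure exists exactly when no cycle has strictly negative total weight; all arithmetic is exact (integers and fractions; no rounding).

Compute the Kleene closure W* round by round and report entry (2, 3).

D(0):
  [0, 11, ∞]
  [5, 0, -3]
  [0, ∞, 0]
D(1):
  [0, 11, ∞]
  [5, 0, -3]
  [0, 11, 0]
D(2):
  [0, 11, 8]
  [5, 0, -3]
  [0, 11, 0]
D(3):
  [0, 11, 8]
  [-3, 0, -3]
  [0, 11, 0]
Answer: W*[2][3] = -3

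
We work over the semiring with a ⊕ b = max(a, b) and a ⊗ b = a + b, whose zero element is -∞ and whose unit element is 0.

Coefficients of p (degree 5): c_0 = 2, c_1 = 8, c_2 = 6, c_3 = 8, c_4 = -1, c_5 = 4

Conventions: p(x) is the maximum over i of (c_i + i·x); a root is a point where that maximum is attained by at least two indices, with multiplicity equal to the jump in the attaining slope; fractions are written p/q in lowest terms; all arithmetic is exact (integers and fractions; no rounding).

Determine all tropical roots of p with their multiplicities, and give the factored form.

hull edge (i=0, c=2) to (i=1, c=8): slope 6, span 1
hull edge (i=1, c=8) to (i=3, c=8): slope 0, span 2
hull edge (i=3, c=8) to (i=5, c=4): slope -2, span 2
Factored form: p(x) = 4 ⊗ (x ⊕ (-6)) ⊗ (x ⊕ 0) ⊗ (x ⊕ 0) ⊗ (x ⊕ 2) ⊗ (x ⊕ 2)
Answer: roots = -6 (mult 1), 0 (mult 2), 2 (mult 2)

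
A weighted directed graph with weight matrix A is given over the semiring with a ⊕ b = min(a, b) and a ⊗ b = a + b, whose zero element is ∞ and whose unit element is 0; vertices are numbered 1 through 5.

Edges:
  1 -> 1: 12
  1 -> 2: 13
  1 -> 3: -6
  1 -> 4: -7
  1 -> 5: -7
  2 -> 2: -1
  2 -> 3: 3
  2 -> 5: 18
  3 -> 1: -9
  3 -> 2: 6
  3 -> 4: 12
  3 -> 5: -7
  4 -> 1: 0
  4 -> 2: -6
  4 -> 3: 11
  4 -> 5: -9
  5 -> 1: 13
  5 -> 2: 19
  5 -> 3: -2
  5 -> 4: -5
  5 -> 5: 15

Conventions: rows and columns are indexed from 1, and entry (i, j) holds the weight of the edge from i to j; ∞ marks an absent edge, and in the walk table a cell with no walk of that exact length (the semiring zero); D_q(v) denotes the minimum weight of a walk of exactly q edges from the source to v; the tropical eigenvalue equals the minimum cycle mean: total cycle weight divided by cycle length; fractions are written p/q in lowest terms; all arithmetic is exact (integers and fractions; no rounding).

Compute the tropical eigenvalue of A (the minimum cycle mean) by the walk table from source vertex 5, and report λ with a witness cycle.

q=0: [∞, ∞, ∞, ∞, 0]
q=1: [13, 19, -2, -5, 15]
q=2: [-11, -11, 6, 6, -14]
q=3: [-3, -12, -17, -19, -18]
q=4: [-26, -25, -20, -23, -28]
q=5: [-29, -29, -32, -33, -33]
Optimal cycle mean attained by: cycle 1->3->1, total (-6) + (-9), length 2.
Answer: λ = -15/2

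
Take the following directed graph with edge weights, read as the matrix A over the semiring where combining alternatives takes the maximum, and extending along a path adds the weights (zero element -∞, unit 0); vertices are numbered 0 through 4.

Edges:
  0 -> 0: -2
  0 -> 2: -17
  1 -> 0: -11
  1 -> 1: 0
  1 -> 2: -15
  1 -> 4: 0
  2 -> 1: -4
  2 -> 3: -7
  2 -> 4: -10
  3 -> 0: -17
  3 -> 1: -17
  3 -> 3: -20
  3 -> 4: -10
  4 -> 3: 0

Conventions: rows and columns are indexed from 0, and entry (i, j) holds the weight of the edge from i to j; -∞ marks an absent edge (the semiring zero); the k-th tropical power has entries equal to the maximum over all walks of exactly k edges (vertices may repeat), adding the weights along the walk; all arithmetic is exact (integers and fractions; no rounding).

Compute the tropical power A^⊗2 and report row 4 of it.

A^⊗2:
  [-4, -21, -19, -24, -27]
  [-11, 0, -15, 0, 0]
  [-15, -4, -19, -10, -4]
  [-19, -17, -32, -10, -17]
  [-17, -17, -∞, -20, -10]
Answer: row 4 of A^⊗2 = [-17, -17, -∞, -20, -10]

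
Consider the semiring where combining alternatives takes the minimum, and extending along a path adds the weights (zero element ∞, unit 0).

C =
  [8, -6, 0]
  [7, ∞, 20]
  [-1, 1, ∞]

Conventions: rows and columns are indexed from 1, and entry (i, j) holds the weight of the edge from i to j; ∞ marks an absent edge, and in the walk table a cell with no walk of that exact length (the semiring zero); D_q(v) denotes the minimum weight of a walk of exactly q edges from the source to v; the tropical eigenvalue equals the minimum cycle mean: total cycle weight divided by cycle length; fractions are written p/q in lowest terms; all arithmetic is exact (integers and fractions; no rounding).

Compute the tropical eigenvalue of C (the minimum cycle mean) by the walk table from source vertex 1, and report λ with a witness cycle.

q=0: [0, ∞, ∞]
q=1: [8, -6, 0]
q=2: [-1, 1, 8]
q=3: [7, -7, -1]
Optimal cycle mean attained by: cycle 1->3->1, total 0 + (-1), length 2.
Answer: λ = -1/2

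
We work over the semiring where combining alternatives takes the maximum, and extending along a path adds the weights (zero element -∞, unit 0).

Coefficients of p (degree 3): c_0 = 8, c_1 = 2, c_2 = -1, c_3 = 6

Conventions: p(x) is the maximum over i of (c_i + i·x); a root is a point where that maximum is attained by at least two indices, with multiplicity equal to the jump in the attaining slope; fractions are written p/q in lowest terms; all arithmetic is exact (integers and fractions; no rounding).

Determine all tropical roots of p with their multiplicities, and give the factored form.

hull edge (i=0, c=8) to (i=3, c=6): slope -2/3, span 3
Factored form: p(x) = 6 ⊗ (x ⊕ 2/3) ⊗ (x ⊕ 2/3) ⊗ (x ⊕ 2/3)
Answer: roots = 2/3 (mult 3)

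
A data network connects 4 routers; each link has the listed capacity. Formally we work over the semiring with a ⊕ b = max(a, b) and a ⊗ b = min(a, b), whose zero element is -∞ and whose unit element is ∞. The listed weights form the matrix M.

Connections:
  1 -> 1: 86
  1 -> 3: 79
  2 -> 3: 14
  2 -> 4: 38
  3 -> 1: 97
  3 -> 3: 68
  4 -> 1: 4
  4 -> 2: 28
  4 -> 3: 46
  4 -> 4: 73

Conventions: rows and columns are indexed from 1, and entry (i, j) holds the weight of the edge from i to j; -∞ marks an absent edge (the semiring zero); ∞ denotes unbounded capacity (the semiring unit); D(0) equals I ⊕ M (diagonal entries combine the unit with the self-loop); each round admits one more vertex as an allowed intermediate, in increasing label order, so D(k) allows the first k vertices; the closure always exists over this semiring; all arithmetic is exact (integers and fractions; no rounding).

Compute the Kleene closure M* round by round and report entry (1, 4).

D(0):
  [∞, -∞, 79, -∞]
  [-∞, ∞, 14, 38]
  [97, -∞, ∞, -∞]
  [4, 28, 46, ∞]
D(1):
  [∞, -∞, 79, -∞]
  [-∞, ∞, 14, 38]
  [97, -∞, ∞, -∞]
  [4, 28, 46, ∞]
D(2):
  [∞, -∞, 79, -∞]
  [-∞, ∞, 14, 38]
  [97, -∞, ∞, -∞]
  [4, 28, 46, ∞]
D(3):
  [∞, -∞, 79, -∞]
  [14, ∞, 14, 38]
  [97, -∞, ∞, -∞]
  [46, 28, 46, ∞]
D(4):
  [∞, -∞, 79, -∞]
  [38, ∞, 38, 38]
  [97, -∞, ∞, -∞]
  [46, 28, 46, ∞]
Answer: M*[1][4] = -∞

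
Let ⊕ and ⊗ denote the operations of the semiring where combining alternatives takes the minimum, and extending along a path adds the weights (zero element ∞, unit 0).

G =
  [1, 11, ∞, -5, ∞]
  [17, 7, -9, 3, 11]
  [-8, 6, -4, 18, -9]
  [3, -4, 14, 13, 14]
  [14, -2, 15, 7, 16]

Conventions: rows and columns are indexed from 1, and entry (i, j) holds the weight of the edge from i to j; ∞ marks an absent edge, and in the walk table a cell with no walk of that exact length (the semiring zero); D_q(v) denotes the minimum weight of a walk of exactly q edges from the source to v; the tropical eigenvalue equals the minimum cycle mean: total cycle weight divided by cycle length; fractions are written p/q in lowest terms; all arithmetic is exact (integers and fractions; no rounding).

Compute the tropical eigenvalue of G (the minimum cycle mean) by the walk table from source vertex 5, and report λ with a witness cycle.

q=0: [∞, ∞, ∞, ∞, 0]
q=1: [14, -2, 15, 7, 16]
q=2: [7, 3, -11, 1, 6]
q=3: [-19, -5, -15, 2, -20]
q=4: [-23, -22, -19, -24, -24]
q=5: [-27, -28, -31, -28, -28]
Optimal cycle mean attained by: cycle 2->3->5->2, total (-9) + (-9) + (-2), length 3.
Answer: λ = -20/3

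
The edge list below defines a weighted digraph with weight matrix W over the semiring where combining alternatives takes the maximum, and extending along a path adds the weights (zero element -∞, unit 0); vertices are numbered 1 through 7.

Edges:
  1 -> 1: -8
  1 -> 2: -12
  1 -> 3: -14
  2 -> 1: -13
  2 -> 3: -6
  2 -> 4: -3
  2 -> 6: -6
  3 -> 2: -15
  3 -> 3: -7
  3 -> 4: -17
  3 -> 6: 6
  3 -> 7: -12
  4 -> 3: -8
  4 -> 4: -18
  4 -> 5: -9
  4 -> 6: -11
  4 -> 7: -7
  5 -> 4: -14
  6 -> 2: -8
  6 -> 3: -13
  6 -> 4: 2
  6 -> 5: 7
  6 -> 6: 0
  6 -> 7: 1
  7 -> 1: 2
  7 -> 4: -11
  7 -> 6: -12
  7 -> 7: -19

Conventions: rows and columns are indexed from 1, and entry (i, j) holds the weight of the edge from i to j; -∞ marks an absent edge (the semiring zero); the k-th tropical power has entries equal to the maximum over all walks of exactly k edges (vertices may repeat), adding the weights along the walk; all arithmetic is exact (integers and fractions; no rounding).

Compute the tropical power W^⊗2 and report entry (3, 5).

W^⊗2:
  [-16, -20, -18, -15, -∞, -8, -26]
  [-21, -14, -11, -4, 1, 0, -5]
  [-10, -2, -7, 8, 13, 6, 7]
  [-5, -19, -15, -9, -4, -2, -10]
  [-∞, -∞, -22, -32, -23, -25, -21]
  [3, -8, -6, 2, 7, 0, 1]
  [-6, -10, -12, -10, -5, -12, -11]
Key observation: the optimum is the walk 3->6->5, with weight 6 + 7 = 13.
Optimal value attained by: walk 3->6->5.
Answer: (W^⊗2)[3][5] = 13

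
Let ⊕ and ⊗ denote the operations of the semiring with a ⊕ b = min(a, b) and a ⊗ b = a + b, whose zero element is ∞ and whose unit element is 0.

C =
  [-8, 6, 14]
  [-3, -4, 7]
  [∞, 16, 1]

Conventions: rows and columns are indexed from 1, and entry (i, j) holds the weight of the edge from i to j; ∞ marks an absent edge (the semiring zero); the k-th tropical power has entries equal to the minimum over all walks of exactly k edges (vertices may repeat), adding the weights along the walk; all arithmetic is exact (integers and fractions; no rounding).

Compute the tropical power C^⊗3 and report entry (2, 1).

C^⊗2:
  [-16, -2, 6]
  [-11, -8, 3]
  [13, 12, 2]
C^⊗3:
  [-24, -10, -2]
  [-19, -12, -1]
  [5, 8, 3]
Key observation: the optimum is the walk 2->1->1->1, with weight (-3) + (-8) + (-8) = -19.
Optimal value attained by: walk 2->1->1->1.
Answer: (C^⊗3)[2][1] = -19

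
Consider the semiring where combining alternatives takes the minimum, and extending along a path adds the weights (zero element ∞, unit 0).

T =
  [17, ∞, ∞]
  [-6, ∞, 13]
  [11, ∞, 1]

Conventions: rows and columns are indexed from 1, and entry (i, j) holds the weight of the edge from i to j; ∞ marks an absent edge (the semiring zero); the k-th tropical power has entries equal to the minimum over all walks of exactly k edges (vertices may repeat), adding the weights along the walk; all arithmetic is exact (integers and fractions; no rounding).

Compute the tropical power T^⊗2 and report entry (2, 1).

T^⊗2:
  [34, ∞, ∞]
  [11, ∞, 14]
  [12, ∞, 2]
Key observation: the optimum is the walk 2->1->1, with weight (-6) + 17 = 11.
Optimal value attained by: walk 2->1->1.
Answer: (T^⊗2)[2][1] = 11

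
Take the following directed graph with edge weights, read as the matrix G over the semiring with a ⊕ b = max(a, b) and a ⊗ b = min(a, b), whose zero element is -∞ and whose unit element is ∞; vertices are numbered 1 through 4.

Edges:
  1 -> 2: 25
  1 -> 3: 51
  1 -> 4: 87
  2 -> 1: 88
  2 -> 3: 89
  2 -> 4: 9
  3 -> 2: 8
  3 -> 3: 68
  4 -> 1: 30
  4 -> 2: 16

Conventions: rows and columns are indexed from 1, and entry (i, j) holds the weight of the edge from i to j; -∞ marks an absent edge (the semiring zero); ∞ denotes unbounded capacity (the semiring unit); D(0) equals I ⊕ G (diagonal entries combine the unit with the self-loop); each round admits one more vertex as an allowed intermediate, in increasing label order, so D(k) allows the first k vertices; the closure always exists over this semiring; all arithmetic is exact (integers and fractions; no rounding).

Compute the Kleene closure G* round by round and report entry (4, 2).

D(0):
  [∞, 25, 51, 87]
  [88, ∞, 89, 9]
  [-∞, 8, ∞, -∞]
  [30, 16, -∞, ∞]
D(1):
  [∞, 25, 51, 87]
  [88, ∞, 89, 87]
  [-∞, 8, ∞, -∞]
  [30, 25, 30, ∞]
D(2):
  [∞, 25, 51, 87]
  [88, ∞, 89, 87]
  [8, 8, ∞, 8]
  [30, 25, 30, ∞]
D(3):
  [∞, 25, 51, 87]
  [88, ∞, 89, 87]
  [8, 8, ∞, 8]
  [30, 25, 30, ∞]
D(4):
  [∞, 25, 51, 87]
  [88, ∞, 89, 87]
  [8, 8, ∞, 8]
  [30, 25, 30, ∞]
Answer: G*[4][2] = 25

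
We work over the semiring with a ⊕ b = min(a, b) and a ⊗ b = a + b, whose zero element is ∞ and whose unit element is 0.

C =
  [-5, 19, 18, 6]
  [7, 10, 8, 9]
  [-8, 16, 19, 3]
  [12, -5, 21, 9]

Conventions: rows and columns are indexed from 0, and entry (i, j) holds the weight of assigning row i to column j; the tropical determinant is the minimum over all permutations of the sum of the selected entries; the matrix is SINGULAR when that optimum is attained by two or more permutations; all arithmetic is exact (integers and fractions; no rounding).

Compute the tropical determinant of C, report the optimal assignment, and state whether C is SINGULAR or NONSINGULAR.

σ = (0, 1, 2, 3): (-5) + 10 + 19 + 9 = 33
σ = (0, 1, 3, 2): (-5) + 10 + 3 + 21 = 29
σ = (0, 2, 1, 3): (-5) + 8 + 16 + 9 = 28
σ = (0, 2, 3, 1): (-5) + 8 + 3 + (-5) = 1
σ = (0, 3, 1, 2): (-5) + 9 + 16 + 21 = 41
σ = (0, 3, 2, 1): (-5) + 9 + 19 + (-5) = 18
σ = (1, 0, 2, 3): 19 + 7 + 19 + 9 = 54
σ = (1, 0, 3, 2): 19 + 7 + 3 + 21 = 50
σ = (1, 2, 0, 3): 19 + 8 + (-8) + 9 = 28
σ = (1, 2, 3, 0): 19 + 8 + 3 + 12 = 42
σ = (1, 3, 0, 2): 19 + 9 + (-8) + 21 = 41
σ = (1, 3, 2, 0): 19 + 9 + 19 + 12 = 59
σ = (2, 0, 1, 3): 18 + 7 + 16 + 9 = 50
σ = (2, 0, 3, 1): 18 + 7 + 3 + (-5) = 23
σ = (2, 1, 0, 3): 18 + 10 + (-8) + 9 = 29
σ = (2, 1, 3, 0): 18 + 10 + 3 + 12 = 43
σ = (2, 3, 0, 1): 18 + 9 + (-8) + (-5) = 14
σ = (2, 3, 1, 0): 18 + 9 + 16 + 12 = 55
σ = (3, 0, 1, 2): 6 + 7 + 16 + 21 = 50
σ = (3, 0, 2, 1): 6 + 7 + 19 + (-5) = 27
σ = (3, 1, 0, 2): 6 + 10 + (-8) + 21 = 29
σ = (3, 1, 2, 0): 6 + 10 + 19 + 12 = 47
σ = (3, 2, 0, 1): 6 + 8 + (-8) + (-5) = 1
σ = (3, 2, 1, 0): 6 + 8 + 16 + 12 = 42
Optimal value attained by: σ = (0, 2, 3, 1).
Answer: det⊕(C) = 1; verdict: SINGULAR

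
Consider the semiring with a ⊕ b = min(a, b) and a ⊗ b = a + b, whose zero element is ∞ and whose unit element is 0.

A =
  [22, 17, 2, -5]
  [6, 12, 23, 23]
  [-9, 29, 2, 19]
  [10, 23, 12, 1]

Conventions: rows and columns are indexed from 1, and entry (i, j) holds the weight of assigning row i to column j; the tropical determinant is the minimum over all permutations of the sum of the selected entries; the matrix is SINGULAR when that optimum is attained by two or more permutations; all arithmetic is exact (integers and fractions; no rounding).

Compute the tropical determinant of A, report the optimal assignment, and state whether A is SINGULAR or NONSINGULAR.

σ = (1, 2, 3, 4): 22 + 12 + 2 + 1 = 37
σ = (1, 2, 4, 3): 22 + 12 + 19 + 12 = 65
σ = (1, 3, 2, 4): 22 + 23 + 29 + 1 = 75
σ = (1, 3, 4, 2): 22 + 23 + 19 + 23 = 87
σ = (1, 4, 2, 3): 22 + 23 + 29 + 12 = 86
σ = (1, 4, 3, 2): 22 + 23 + 2 + 23 = 70
σ = (2, 1, 3, 4): 17 + 6 + 2 + 1 = 26
σ = (2, 1, 4, 3): 17 + 6 + 19 + 12 = 54
σ = (2, 3, 1, 4): 17 + 23 + (-9) + 1 = 32
σ = (2, 3, 4, 1): 17 + 23 + 19 + 10 = 69
σ = (2, 4, 1, 3): 17 + 23 + (-9) + 12 = 43
σ = (2, 4, 3, 1): 17 + 23 + 2 + 10 = 52
σ = (3, 1, 2, 4): 2 + 6 + 29 + 1 = 38
σ = (3, 1, 4, 2): 2 + 6 + 19 + 23 = 50
σ = (3, 2, 1, 4): 2 + 12 + (-9) + 1 = 6
σ = (3, 2, 4, 1): 2 + 12 + 19 + 10 = 43
σ = (3, 4, 1, 2): 2 + 23 + (-9) + 23 = 39
σ = (3, 4, 2, 1): 2 + 23 + 29 + 10 = 64
σ = (4, 1, 2, 3): (-5) + 6 + 29 + 12 = 42
σ = (4, 1, 3, 2): (-5) + 6 + 2 + 23 = 26
σ = (4, 2, 1, 3): (-5) + 12 + (-9) + 12 = 10
σ = (4, 2, 3, 1): (-5) + 12 + 2 + 10 = 19
σ = (4, 3, 1, 2): (-5) + 23 + (-9) + 23 = 32
σ = (4, 3, 2, 1): (-5) + 23 + 29 + 10 = 57
Optimal value attained by: σ = (3, 2, 1, 4).
Answer: det⊕(A) = 6; verdict: NONSINGULAR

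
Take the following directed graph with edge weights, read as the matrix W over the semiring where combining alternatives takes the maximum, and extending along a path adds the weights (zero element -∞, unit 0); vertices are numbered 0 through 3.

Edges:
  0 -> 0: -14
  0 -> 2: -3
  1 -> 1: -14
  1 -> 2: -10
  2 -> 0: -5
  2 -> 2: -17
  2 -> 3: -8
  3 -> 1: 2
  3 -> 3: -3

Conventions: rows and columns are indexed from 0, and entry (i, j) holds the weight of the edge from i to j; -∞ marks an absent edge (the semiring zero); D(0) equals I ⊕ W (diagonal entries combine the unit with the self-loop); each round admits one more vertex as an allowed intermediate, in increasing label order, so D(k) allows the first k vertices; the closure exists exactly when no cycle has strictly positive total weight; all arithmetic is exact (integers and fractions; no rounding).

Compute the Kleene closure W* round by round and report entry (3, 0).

D(0):
  [0, -∞, -3, -∞]
  [-∞, 0, -10, -∞]
  [-5, -∞, 0, -8]
  [-∞, 2, -∞, 0]
D(1):
  [0, -∞, -3, -∞]
  [-∞, 0, -10, -∞]
  [-5, -∞, 0, -8]
  [-∞, 2, -∞, 0]
D(2):
  [0, -∞, -3, -∞]
  [-∞, 0, -10, -∞]
  [-5, -∞, 0, -8]
  [-∞, 2, -8, 0]
D(3):
  [0, -∞, -3, -11]
  [-15, 0, -10, -18]
  [-5, -∞, 0, -8]
  [-13, 2, -8, 0]
D(4):
  [0, -9, -3, -11]
  [-15, 0, -10, -18]
  [-5, -6, 0, -8]
  [-13, 2, -8, 0]
Answer: W*[3][0] = -13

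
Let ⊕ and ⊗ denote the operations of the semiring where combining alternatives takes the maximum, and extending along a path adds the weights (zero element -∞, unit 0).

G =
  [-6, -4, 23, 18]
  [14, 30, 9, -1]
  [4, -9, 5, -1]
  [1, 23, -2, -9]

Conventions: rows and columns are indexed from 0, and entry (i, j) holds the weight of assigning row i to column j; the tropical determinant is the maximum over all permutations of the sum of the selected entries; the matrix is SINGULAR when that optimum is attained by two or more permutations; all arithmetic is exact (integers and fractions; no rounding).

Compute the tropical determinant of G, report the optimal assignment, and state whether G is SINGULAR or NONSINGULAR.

σ = (0, 1, 2, 3): (-6) + 30 + 5 + (-9) = 20
σ = (0, 1, 3, 2): (-6) + 30 + (-1) + (-2) = 21
σ = (0, 2, 1, 3): (-6) + 9 + (-9) + (-9) = -15
σ = (0, 2, 3, 1): (-6) + 9 + (-1) + 23 = 25
σ = (0, 3, 1, 2): (-6) + (-1) + (-9) + (-2) = -18
σ = (0, 3, 2, 1): (-6) + (-1) + 5 + 23 = 21
σ = (1, 0, 2, 3): (-4) + 14 + 5 + (-9) = 6
σ = (1, 0, 3, 2): (-4) + 14 + (-1) + (-2) = 7
σ = (1, 2, 0, 3): (-4) + 9 + 4 + (-9) = 0
σ = (1, 2, 3, 0): (-4) + 9 + (-1) + 1 = 5
σ = (1, 3, 0, 2): (-4) + (-1) + 4 + (-2) = -3
σ = (1, 3, 2, 0): (-4) + (-1) + 5 + 1 = 1
σ = (2, 0, 1, 3): 23 + 14 + (-9) + (-9) = 19
σ = (2, 0, 3, 1): 23 + 14 + (-1) + 23 = 59
σ = (2, 1, 0, 3): 23 + 30 + 4 + (-9) = 48
σ = (2, 1, 3, 0): 23 + 30 + (-1) + 1 = 53
σ = (2, 3, 0, 1): 23 + (-1) + 4 + 23 = 49
σ = (2, 3, 1, 0): 23 + (-1) + (-9) + 1 = 14
σ = (3, 0, 1, 2): 18 + 14 + (-9) + (-2) = 21
σ = (3, 0, 2, 1): 18 + 14 + 5 + 23 = 60
σ = (3, 1, 0, 2): 18 + 30 + 4 + (-2) = 50
σ = (3, 1, 2, 0): 18 + 30 + 5 + 1 = 54
σ = (3, 2, 0, 1): 18 + 9 + 4 + 23 = 54
σ = (3, 2, 1, 0): 18 + 9 + (-9) + 1 = 19
Optimal value attained by: σ = (3, 0, 2, 1).
Answer: det⊕(G) = 60; verdict: NONSINGULAR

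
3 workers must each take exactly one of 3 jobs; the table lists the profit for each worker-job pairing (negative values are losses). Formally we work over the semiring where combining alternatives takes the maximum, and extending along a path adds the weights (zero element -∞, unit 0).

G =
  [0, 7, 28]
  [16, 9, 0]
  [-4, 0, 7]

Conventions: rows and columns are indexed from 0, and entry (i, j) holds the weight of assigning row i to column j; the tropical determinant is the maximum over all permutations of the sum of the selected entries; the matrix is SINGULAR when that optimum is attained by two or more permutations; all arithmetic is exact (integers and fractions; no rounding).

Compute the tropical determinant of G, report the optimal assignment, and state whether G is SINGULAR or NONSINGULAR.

σ = (0, 1, 2): 0 + 9 + 7 = 16
σ = (0, 2, 1): 0 + 0 + 0 = 0
σ = (1, 0, 2): 7 + 16 + 7 = 30
σ = (1, 2, 0): 7 + 0 + (-4) = 3
σ = (2, 0, 1): 28 + 16 + 0 = 44
σ = (2, 1, 0): 28 + 9 + (-4) = 33
Optimal value attained by: σ = (2, 0, 1).
Answer: det⊕(G) = 44; verdict: NONSINGULAR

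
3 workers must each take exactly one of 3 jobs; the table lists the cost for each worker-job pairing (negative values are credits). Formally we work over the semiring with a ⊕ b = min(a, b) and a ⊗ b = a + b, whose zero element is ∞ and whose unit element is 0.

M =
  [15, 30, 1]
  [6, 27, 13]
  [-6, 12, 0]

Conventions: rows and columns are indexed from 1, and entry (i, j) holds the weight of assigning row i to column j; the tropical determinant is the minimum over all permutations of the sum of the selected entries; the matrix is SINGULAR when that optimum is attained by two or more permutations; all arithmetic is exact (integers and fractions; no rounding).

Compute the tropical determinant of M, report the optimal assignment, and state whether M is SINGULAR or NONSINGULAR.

σ = (1, 2, 3): 15 + 27 + 0 = 42
σ = (1, 3, 2): 15 + 13 + 12 = 40
σ = (2, 1, 3): 30 + 6 + 0 = 36
σ = (2, 3, 1): 30 + 13 + (-6) = 37
σ = (3, 1, 2): 1 + 6 + 12 = 19
σ = (3, 2, 1): 1 + 27 + (-6) = 22
Optimal value attained by: σ = (3, 1, 2).
Answer: det⊕(M) = 19; verdict: NONSINGULAR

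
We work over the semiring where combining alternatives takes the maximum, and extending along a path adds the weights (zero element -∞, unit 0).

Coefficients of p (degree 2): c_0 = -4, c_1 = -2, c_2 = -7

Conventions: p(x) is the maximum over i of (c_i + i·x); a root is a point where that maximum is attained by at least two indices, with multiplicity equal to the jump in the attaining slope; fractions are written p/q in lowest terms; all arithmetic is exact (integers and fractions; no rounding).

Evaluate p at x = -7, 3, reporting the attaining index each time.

p(-7) = max(-4+0·(-7)=-4, -2+1·(-7)=-9, -7+2·(-7)=-21) = -4 (attained by i=0)
p(3) = max(-4+0·3=-4, -2+1·3=1, -7+2·3=-1) = 1 (attained by i=1)
Answer: p(-7) = -4; p(3) = 1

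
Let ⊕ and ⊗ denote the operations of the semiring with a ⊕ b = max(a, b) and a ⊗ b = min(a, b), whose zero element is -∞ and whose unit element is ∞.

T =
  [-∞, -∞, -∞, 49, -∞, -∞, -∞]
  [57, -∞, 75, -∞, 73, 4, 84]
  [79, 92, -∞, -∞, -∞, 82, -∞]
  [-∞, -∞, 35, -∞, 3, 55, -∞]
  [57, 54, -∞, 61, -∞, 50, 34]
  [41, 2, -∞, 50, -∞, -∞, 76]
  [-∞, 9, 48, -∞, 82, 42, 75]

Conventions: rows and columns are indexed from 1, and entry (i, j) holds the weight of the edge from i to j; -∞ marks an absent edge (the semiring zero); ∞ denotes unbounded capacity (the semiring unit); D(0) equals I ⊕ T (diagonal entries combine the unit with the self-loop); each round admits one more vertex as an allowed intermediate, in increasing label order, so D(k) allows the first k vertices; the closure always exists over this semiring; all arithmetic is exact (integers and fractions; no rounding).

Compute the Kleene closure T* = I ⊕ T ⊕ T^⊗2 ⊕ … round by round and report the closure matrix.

D(0):
  [∞, -∞, -∞, 49, -∞, -∞, -∞]
  [57, ∞, 75, -∞, 73, 4, 84]
  [79, 92, ∞, -∞, -∞, 82, -∞]
  [-∞, -∞, 35, ∞, 3, 55, -∞]
  [57, 54, -∞, 61, ∞, 50, 34]
  [41, 2, -∞, 50, -∞, ∞, 76]
  [-∞, 9, 48, -∞, 82, 42, ∞]
D(1):
  [∞, -∞, -∞, 49, -∞, -∞, -∞]
  [57, ∞, 75, 49, 73, 4, 84]
  [79, 92, ∞, 49, -∞, 82, -∞]
  [-∞, -∞, 35, ∞, 3, 55, -∞]
  [57, 54, -∞, 61, ∞, 50, 34]
  [41, 2, -∞, 50, -∞, ∞, 76]
  [-∞, 9, 48, -∞, 82, 42, ∞]
D(2):
  [∞, -∞, -∞, 49, -∞, -∞, -∞]
  [57, ∞, 75, 49, 73, 4, 84]
  [79, 92, ∞, 49, 73, 82, 84]
  [-∞, -∞, 35, ∞, 3, 55, -∞]
  [57, 54, 54, 61, ∞, 50, 54]
  [41, 2, 2, 50, 2, ∞, 76]
  [9, 9, 48, 9, 82, 42, ∞]
D(3):
  [∞, -∞, -∞, 49, -∞, -∞, -∞]
  [75, ∞, 75, 49, 73, 75, 84]
  [79, 92, ∞, 49, 73, 82, 84]
  [35, 35, 35, ∞, 35, 55, 35]
  [57, 54, 54, 61, ∞, 54, 54]
  [41, 2, 2, 50, 2, ∞, 76]
  [48, 48, 48, 48, 82, 48, ∞]
D(4):
  [∞, 35, 35, 49, 35, 49, 35]
  [75, ∞, 75, 49, 73, 75, 84]
  [79, 92, ∞, 49, 73, 82, 84]
  [35, 35, 35, ∞, 35, 55, 35]
  [57, 54, 54, 61, ∞, 55, 54]
  [41, 35, 35, 50, 35, ∞, 76]
  [48, 48, 48, 48, 82, 48, ∞]
D(5):
  [∞, 35, 35, 49, 35, 49, 35]
  [75, ∞, 75, 61, 73, 75, 84]
  [79, 92, ∞, 61, 73, 82, 84]
  [35, 35, 35, ∞, 35, 55, 35]
  [57, 54, 54, 61, ∞, 55, 54]
  [41, 35, 35, 50, 35, ∞, 76]
  [57, 54, 54, 61, 82, 55, ∞]
D(6):
  [∞, 35, 35, 49, 35, 49, 49]
  [75, ∞, 75, 61, 73, 75, 84]
  [79, 92, ∞, 61, 73, 82, 84]
  [41, 35, 35, ∞, 35, 55, 55]
  [57, 54, 54, 61, ∞, 55, 55]
  [41, 35, 35, 50, 35, ∞, 76]
  [57, 54, 54, 61, 82, 55, ∞]
D(7):
  [∞, 49, 49, 49, 49, 49, 49]
  [75, ∞, 75, 61, 82, 75, 84]
  [79, 92, ∞, 61, 82, 82, 84]
  [55, 54, 54, ∞, 55, 55, 55]
  [57, 54, 54, 61, ∞, 55, 55]
  [57, 54, 54, 61, 76, ∞, 76]
  [57, 54, 54, 61, 82, 55, ∞]
Answer: T* = [[∞, 49, 49, 49, 49, 49, 49], [75, ∞, 75, 61, 82, 75, 84], [79, 92, ∞, 61, 82, 82, 84], [55, 54, 54, ∞, 55, 55, 55], [57, 54, 54, 61, ∞, 55, 55], [57, 54, 54, 61, 76, ∞, 76], [57, 54, 54, 61, 82, 55, ∞]]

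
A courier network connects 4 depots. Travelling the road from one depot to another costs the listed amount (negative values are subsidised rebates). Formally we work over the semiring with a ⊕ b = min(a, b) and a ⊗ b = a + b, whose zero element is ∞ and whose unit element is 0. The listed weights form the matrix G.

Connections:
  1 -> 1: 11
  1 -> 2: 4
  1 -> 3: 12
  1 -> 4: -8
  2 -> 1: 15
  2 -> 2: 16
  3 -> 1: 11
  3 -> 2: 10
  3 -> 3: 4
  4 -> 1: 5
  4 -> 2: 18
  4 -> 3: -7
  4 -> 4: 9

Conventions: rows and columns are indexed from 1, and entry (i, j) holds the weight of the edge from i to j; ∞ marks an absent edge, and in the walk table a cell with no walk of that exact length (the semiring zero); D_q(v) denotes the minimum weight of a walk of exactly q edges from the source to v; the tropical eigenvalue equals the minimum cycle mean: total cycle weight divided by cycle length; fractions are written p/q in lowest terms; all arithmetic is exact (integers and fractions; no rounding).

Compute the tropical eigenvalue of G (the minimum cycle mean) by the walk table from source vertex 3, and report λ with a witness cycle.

q=0: [∞, ∞, 0, ∞]
q=1: [11, 10, 4, ∞]
q=2: [15, 14, 8, 3]
q=3: [8, 18, -4, 7]
q=4: [7, 6, 0, 0]
Optimal cycle mean attained by: cycle 1->4->1, total (-8) + 5, length 2.
Answer: λ = -3/2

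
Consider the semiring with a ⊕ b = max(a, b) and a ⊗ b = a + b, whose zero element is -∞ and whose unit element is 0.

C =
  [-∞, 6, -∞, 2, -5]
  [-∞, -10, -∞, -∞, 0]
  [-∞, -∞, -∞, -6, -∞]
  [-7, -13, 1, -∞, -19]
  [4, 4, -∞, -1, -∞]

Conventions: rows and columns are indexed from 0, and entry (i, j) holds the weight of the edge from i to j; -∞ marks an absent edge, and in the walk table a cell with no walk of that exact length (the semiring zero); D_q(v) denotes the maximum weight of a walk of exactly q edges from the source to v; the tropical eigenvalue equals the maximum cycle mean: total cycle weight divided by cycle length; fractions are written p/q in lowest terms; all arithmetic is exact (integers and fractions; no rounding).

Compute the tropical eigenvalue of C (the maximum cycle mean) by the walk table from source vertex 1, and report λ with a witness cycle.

q=0: [-∞, 0, -∞, -∞, -∞]
q=1: [-∞, -10, -∞, -∞, 0]
q=2: [4, 4, -∞, -1, -10]
q=3: [-6, 10, 0, 6, 4]
q=4: [8, 8, 7, 3, 10]
q=5: [14, 14, 4, 10, 8]
Optimal cycle mean attained by: cycle 0->1->4->0, total 6 + 0 + 4, length 3.
Answer: λ = 10/3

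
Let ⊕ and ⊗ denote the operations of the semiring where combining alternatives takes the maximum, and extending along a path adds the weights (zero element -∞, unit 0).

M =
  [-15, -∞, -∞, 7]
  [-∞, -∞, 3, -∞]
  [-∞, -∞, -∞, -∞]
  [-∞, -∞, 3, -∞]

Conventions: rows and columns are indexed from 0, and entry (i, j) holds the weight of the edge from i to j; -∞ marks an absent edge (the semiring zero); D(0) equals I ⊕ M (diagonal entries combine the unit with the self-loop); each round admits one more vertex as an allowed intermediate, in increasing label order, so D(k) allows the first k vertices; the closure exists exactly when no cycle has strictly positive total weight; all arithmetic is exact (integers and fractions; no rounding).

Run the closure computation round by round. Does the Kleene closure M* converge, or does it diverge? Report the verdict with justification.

D(0):
  [0, -∞, -∞, 7]
  [-∞, 0, 3, -∞]
  [-∞, -∞, 0, -∞]
  [-∞, -∞, 3, 0]
D(1):
  [0, -∞, -∞, 7]
  [-∞, 0, 3, -∞]
  [-∞, -∞, 0, -∞]
  [-∞, -∞, 3, 0]
D(2):
  [0, -∞, -∞, 7]
  [-∞, 0, 3, -∞]
  [-∞, -∞, 0, -∞]
  [-∞, -∞, 3, 0]
D(3):
  [0, -∞, -∞, 7]
  [-∞, 0, 3, -∞]
  [-∞, -∞, 0, -∞]
  [-∞, -∞, 3, 0]
D(4):
  [0, -∞, 10, 7]
  [-∞, 0, 3, -∞]
  [-∞, -∞, 0, -∞]
  [-∞, -∞, 3, 0]
Key observation: every diagonal entry stays at the unit through all rounds, so no improving cycle exists.
Answer: CONVERGES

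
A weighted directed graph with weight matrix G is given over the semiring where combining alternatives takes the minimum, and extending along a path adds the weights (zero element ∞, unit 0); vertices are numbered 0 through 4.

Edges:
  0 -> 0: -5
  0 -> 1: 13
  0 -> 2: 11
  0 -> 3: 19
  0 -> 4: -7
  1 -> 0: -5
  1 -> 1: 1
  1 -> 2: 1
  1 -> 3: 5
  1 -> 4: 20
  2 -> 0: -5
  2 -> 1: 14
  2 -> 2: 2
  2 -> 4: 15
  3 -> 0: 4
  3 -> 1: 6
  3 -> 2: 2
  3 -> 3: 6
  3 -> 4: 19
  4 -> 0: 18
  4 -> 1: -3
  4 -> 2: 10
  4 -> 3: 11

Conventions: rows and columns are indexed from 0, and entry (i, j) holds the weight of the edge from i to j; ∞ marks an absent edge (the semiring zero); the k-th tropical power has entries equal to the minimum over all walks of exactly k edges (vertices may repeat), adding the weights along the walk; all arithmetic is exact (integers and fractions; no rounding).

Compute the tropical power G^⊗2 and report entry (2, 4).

G^⊗2:
  [-10, -10, 3, 4, -12]
  [-10, 2, 2, 6, -12]
  [-10, 8, 4, 14, -12]
  [-3, 7, 4, 11, -3]
  [-8, -2, -2, 2, 11]
Key observation: the optimum is the walk 2->0->4, with weight (-5) + (-7) = -12.
Optimal value attained by: walk 2->0->4.
Answer: (G^⊗2)[2][4] = -12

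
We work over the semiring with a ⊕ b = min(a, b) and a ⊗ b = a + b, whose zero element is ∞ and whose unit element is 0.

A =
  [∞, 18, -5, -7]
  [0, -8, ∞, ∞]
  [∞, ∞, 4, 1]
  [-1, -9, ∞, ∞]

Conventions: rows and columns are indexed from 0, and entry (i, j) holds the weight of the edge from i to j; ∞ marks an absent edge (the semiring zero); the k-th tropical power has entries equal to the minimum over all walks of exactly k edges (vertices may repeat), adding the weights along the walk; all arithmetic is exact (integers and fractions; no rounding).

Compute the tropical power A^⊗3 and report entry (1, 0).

A^⊗2:
  [-8, -16, -1, -4]
  [-8, -16, -5, -7]
  [0, -8, 8, 5]
  [-9, -17, -6, -8]
A^⊗3:
  [-16, -24, -13, -15]
  [-16, -24, -13, -15]
  [-8, -16, -5, -7]
  [-17, -25, -14, -16]
Key observation: the optimum is the walk 1->1->1->0, with weight (-8) + (-8) + 0 = -16.
Optimal value attained by: walk 1->1->1->0.
Answer: (A^⊗3)[1][0] = -16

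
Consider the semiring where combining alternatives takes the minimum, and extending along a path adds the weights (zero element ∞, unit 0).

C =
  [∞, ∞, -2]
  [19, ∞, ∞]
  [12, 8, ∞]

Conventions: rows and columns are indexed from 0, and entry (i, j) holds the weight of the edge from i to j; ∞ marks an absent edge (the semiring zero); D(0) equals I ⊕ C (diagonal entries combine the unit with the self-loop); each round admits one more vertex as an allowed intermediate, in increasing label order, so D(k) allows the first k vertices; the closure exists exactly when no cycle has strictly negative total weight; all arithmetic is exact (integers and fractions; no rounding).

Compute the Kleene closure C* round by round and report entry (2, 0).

D(0):
  [0, ∞, -2]
  [19, 0, ∞]
  [12, 8, 0]
D(1):
  [0, ∞, -2]
  [19, 0, 17]
  [12, 8, 0]
D(2):
  [0, ∞, -2]
  [19, 0, 17]
  [12, 8, 0]
D(3):
  [0, 6, -2]
  [19, 0, 17]
  [12, 8, 0]
Answer: C*[2][0] = 12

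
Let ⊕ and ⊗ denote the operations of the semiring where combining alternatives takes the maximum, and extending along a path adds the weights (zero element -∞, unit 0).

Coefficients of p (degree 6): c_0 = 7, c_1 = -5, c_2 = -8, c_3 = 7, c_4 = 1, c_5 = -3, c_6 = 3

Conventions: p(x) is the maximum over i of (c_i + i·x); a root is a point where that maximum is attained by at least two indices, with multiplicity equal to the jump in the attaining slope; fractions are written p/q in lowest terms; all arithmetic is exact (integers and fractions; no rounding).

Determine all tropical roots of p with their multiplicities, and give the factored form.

hull edge (i=0, c=7) to (i=3, c=7): slope 0, span 3
hull edge (i=3, c=7) to (i=6, c=3): slope -4/3, span 3
Factored form: p(x) = 3 ⊗ (x ⊕ 0) ⊗ (x ⊕ 0) ⊗ (x ⊕ 0) ⊗ (x ⊕ 4/3) ⊗ (x ⊕ 4/3) ⊗ (x ⊕ 4/3)
Answer: roots = 0 (mult 3), 4/3 (mult 3)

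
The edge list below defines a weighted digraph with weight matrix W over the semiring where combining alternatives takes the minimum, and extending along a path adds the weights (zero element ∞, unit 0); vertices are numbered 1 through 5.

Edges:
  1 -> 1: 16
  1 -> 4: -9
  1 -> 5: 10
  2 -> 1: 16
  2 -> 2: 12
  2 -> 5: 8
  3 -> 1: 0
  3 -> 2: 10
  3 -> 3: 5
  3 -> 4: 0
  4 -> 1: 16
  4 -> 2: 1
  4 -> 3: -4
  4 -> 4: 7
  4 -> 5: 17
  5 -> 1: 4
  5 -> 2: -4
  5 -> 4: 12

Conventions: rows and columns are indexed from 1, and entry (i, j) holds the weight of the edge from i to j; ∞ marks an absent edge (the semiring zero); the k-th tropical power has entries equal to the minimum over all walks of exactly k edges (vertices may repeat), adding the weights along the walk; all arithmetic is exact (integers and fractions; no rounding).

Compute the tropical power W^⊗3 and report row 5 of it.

W^⊗2:
  [7, -8, -13, -2, 8]
  [12, 4, ∞, 7, 20]
  [5, 1, -4, -9, 10]
  [-4, 6, 1, -4, 9]
  [12, 8, 8, -5, 4]
W^⊗3:
  [-13, -3, -8, -13, 0]
  [20, 8, 3, 3, 12]
  [-4, -8, -13, -4, 8]
  [1, -3, -8, -13, 6]
  [8, -4, -9, 2, 12]
Answer: row 5 of W^⊗3 = [8, -4, -9, 2, 12]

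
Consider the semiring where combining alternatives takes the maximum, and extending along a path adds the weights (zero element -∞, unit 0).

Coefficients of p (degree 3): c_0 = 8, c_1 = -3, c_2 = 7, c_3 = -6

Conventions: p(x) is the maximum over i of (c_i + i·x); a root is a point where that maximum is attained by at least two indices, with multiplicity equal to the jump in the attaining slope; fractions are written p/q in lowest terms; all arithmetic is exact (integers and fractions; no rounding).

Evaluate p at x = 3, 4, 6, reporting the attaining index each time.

p(3) = max(8+0·3=8, -3+1·3=0, 7+2·3=13, -6+3·3=3) = 13 (attained by i=2)
p(4) = max(8+0·4=8, -3+1·4=1, 7+2·4=15, -6+3·4=6) = 15 (attained by i=2)
p(6) = max(8+0·6=8, -3+1·6=3, 7+2·6=19, -6+3·6=12) = 19 (attained by i=2)
Answer: p(3) = 13; p(4) = 15; p(6) = 19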